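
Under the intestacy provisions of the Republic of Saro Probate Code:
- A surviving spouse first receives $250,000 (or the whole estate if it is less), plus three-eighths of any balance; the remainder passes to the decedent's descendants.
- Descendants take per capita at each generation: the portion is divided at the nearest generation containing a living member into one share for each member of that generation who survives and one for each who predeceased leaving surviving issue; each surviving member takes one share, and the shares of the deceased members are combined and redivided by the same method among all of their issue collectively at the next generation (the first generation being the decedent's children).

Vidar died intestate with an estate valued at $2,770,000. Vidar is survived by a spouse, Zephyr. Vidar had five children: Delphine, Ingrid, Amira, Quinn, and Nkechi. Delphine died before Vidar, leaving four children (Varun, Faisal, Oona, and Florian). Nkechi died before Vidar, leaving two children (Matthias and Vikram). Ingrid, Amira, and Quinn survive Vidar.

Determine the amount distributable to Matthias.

Matthias receives $105,000.

Zephyr first takes $250,000, leaving a balance of $2,520,000. Zephyr then takes three-eighths of the balance ($945,000), for a total of $1,195,000. The remaining $1,575,000 passes to the descendants.
The descendants' portion ($1,575,000) is divided at the children's generation into 5 shares of $315,000. Ingrid, Amira, and Quinn each take $315,000. The 2 shares of the deceased (Delphine and Nkechi) are combined into a pool of $630,000.
That pool ($630,000) is divided at the grandchildren's generation equally among Varun, Faisal, Oona, Florian, Matthias, and Vikram: $105,000 each.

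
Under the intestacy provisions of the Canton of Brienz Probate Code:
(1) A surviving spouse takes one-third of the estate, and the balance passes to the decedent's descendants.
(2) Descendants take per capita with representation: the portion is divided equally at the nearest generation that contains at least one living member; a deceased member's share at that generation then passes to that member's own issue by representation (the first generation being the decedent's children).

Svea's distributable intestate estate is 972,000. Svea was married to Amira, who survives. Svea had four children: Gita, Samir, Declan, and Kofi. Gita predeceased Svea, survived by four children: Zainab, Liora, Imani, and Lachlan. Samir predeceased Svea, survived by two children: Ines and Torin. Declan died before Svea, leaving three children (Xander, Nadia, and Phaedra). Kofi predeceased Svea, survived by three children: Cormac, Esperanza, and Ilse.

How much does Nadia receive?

Amira takes one-third of 972,000 = 324,000. The remaining 648,000 passes to the descendants.
No child survives, so the initial division is made at the grandchildren's generation.
The descendants' portion (648,000) is divided into 12 shares of 54,000: Zainab, Liora, Imani, Lachlan, Ines, Torin, Xander, Nadia, Phaedra, Cormac, Esperanza, and Ilse each take 54,000.

Nadia receives 54,000.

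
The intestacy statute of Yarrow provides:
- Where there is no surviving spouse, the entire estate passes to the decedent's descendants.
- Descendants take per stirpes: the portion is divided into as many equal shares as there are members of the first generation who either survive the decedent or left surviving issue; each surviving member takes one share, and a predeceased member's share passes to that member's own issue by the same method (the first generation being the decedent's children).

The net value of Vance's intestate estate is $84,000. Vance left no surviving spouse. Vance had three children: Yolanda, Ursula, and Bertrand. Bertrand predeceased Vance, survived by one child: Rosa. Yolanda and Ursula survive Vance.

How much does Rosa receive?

The entire $84,000 passes to the descendants.
That amount ($84,000) is divided into 3 shares of $28,000: Yolanda and Ursula each take $28,000; Bertrand's $28,000 share passes to Bertrand's issue.
Bertrand's share ($28,000) passes entirely to Rosa.

Rosa receives $28,000.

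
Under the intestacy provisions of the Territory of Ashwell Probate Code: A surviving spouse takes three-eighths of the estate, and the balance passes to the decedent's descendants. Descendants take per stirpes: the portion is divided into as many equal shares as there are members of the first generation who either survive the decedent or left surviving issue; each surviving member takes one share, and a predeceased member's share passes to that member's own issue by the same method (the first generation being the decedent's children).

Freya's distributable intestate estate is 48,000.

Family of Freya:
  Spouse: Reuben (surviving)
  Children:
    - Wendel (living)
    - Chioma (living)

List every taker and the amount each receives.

Reuben: 18,000; Wendel: 15,000; Chioma: 15,000

Reuben takes three-eighths of 48,000 = 18,000. The remaining 30,000 passes to the descendants.
The descendants' portion (30,000) is divided into 2 shares of 15,000: Wendel and Chioma each take 15,000.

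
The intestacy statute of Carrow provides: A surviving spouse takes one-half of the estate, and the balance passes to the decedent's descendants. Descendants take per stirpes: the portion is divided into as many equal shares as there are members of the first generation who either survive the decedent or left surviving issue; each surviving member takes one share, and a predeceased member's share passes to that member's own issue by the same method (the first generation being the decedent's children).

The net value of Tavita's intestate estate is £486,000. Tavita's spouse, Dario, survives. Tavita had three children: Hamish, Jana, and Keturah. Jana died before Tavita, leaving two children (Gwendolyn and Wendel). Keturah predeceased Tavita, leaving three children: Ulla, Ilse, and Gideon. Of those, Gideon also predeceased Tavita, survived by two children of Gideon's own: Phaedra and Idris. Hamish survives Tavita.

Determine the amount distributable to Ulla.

Dario takes one-half of £486,000 = £243,000. The remaining £243,000 passes to the descendants.
The descendants' portion (£243,000) is divided into 3 shares of £81,000: Hamish takes £81,000; Jana's £81,000 share passes to Jana's issue; Keturah's £81,000 share passes to Keturah's issue.
Jana's share (£81,000) is divided into 2 shares of £40,500: Gwendolyn and Wendel each take £40,500.
Keturah's share (£81,000) is divided into 3 shares of £27,000: Ulla and Ilse each take £27,000; Gideon's £27,000 share passes to Gideon's issue.
Gideon's share (£27,000) is divided into 2 shares of £13,500: Phaedra and Idris each take £13,500.

Ulla receives £27,000.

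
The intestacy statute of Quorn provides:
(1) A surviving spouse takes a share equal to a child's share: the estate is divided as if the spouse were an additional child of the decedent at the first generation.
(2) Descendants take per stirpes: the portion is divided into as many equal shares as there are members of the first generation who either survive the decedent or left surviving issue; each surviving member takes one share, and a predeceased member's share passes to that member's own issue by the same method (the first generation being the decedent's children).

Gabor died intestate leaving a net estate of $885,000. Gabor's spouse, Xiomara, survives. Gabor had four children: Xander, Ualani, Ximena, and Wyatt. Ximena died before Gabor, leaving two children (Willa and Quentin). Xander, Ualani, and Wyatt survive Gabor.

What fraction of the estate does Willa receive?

Willa receives 1/10 of the estate.

The spouse counts as an additional share at the children's level, so there are 5 primary shares of $177,000. Xiomara takes one such share ($177,000).
The children's combined portion ($708,000) is divided into 4 shares of $177,000: Xander, Ualani, and Wyatt each take $177,000; Ximena's $177,000 share passes to Ximena's issue.
Ximena's share ($177,000) is divided into 2 shares of $88,500: Willa and Quentin each take $88,500.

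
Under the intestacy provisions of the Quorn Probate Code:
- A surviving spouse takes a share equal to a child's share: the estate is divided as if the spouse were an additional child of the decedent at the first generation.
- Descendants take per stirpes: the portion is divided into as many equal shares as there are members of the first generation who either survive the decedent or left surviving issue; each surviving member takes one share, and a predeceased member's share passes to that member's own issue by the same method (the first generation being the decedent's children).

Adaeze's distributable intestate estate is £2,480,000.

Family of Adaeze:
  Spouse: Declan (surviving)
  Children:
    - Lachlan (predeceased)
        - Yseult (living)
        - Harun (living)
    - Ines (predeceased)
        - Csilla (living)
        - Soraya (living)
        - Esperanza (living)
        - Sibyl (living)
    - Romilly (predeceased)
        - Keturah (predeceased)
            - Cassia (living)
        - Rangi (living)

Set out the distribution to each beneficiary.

The spouse counts as an additional share at the children's level, so there are 4 primary shares of £620,000. Declan takes one such share (£620,000).
The children's combined portion (£1,860,000) is divided into 3 shares of £620,000: Lachlan's £620,000 share passes to Lachlan's issue; Ines's £620,000 share passes to Ines's issue; Romilly's £620,000 share passes to Romilly's issue.
Lachlan's share (£620,000) is divided into 2 shares of £310,000: Yseult and Harun each take £310,000.
Ines's share (£620,000) is divided into 4 shares of £155,000: Csilla, Soraya, Esperanza, and Sibyl each take £155,000.
Romilly's share (£620,000) is divided into 2 shares of £310,000: Rangi takes £310,000; Keturah's £310,000 share passes to Keturah's issue.
Keturah's share (£310,000) passes entirely to Cassia.

Declan: £620,000; Yseult: £310,000; Harun: £310,000; Csilla: £155,000; Soraya: £155,000; Esperanza: £155,000; Sibyl: £155,000; Cassia: £310,000; Rangi: £310,000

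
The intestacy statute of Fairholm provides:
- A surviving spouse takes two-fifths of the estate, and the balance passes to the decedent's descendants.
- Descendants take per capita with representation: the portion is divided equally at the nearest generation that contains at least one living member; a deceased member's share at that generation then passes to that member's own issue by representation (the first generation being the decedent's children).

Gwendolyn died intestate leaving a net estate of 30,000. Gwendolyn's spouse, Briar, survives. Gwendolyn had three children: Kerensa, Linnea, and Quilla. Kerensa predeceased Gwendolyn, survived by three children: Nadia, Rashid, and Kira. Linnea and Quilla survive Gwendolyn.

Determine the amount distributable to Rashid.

Rashid receives 2,000.

Briar takes two-fifths of 30,000 = 12,000. The remaining 18,000 passes to the descendants.
The descendants' portion (18,000) is divided into 3 shares of 6,000: Linnea and Quilla each take 6,000; Kerensa's 6,000 share passes to Kerensa's issue.
Kerensa's share (6,000) is divided into 3 shares of 2,000: Nadia, Rashid, and Kira each take 2,000.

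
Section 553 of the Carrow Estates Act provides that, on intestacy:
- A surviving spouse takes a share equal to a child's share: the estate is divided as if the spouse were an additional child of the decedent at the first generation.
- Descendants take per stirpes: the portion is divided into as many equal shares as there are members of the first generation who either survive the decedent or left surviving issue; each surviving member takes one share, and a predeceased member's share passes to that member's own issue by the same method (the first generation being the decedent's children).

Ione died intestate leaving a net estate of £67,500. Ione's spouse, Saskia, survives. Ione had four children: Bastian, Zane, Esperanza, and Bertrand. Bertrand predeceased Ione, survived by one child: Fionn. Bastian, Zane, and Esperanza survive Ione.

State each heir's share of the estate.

Saskia: £13,500; Bastian: £13,500; Zane: £13,500; Esperanza: £13,500; Fionn: £13,500

The spouse counts as an additional share at the children's level, so there are 5 primary shares of £13,500. Saskia takes one such share (£13,500).
The children's combined portion (£54,000) is divided into 4 shares of £13,500: Bastian, Zane, and Esperanza each take £13,500; Bertrand's £13,500 share passes to Bertrand's issue.
Bertrand's share (£13,500) passes entirely to Fionn.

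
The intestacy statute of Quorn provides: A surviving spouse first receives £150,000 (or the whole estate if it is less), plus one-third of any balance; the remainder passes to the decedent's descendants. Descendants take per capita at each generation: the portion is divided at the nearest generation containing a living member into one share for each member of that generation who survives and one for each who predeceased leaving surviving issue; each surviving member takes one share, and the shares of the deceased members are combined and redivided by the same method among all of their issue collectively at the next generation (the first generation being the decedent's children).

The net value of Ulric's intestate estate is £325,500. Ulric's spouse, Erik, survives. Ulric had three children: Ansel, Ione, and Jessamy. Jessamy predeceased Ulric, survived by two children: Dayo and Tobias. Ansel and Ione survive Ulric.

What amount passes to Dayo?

Dayo receives £19,500.

Erik first takes £150,000, leaving a balance of £175,500. Erik then takes one-third of the balance (£58,500), for a total of £208,500. The remaining £117,000 passes to the descendants.
The descendants' portion (£117,000) is divided at the children's generation into 3 shares of £39,000. Ansel and Ione each take £39,000. The remaining share for the deceased Jessamy (£39,000) is carried to the next generation.
That pool (£39,000) is divided at the grandchildren's generation equally among Dayo and Tobias: £19,500 each.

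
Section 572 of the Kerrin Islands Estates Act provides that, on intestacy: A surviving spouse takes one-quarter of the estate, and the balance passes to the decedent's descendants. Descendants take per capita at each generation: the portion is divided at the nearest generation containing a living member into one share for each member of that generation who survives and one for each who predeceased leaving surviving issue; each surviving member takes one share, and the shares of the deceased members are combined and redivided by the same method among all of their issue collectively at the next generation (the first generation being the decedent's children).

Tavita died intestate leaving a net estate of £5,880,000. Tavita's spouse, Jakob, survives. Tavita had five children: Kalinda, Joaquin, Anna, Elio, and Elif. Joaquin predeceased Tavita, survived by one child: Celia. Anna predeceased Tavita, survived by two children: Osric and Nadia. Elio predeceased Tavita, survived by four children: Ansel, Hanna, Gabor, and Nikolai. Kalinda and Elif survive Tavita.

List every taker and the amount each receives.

Jakob takes one-quarter of £5,880,000 = £1,470,000. The remaining £4,410,000 passes to the descendants.
The descendants' portion (£4,410,000) is divided at the children's generation into 5 shares of £882,000. Kalinda and Elif each take £882,000. The 3 shares of the deceased (Joaquin, Anna, and Elio) are combined into a pool of £2,646,000.
That pool (£2,646,000) is divided at the grandchildren's generation equally among Celia, Osric, Nadia, Ansel, Hanna, Gabor, and Nikolai: £378,000 each.

Jakob: £1,470,000; Kalinda: £882,000; Celia: £378,000; Osric: £378,000; Nadia: £378,000; Ansel: £378,000; Hanna: £378,000; Gabor: £378,000; Nikolai: £378,000; Elif: £882,000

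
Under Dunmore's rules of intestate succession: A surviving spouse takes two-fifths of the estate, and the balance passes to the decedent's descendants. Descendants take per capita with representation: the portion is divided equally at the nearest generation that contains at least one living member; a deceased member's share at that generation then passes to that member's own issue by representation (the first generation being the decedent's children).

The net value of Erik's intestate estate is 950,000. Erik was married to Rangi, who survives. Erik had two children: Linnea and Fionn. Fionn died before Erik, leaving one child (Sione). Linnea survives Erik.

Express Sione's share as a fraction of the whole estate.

Sione receives 3/10 of the estate.

Rangi takes two-fifths of 950,000 = 380,000. The remaining 570,000 passes to the descendants.
The descendants' portion (570,000) is divided into 2 shares of 285,000: Linnea takes 285,000; Fionn's 285,000 share passes to Fionn's issue.
Fionn's share (285,000) passes entirely to Sione.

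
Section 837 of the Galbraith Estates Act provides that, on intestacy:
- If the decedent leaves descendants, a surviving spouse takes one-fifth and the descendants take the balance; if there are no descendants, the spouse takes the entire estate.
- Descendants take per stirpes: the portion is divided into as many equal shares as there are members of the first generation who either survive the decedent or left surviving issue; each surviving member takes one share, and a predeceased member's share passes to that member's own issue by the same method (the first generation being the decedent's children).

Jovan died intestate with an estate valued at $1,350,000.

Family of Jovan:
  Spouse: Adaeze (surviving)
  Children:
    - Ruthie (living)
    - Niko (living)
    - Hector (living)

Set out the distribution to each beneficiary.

Adaeze: $270,000; Ruthie: $360,000; Niko: $360,000; Hector: $360,000

Adaeze takes one-fifth of $1,350,000 = $270,000. The remaining $1,080,000 passes to the descendants.
The descendants' portion ($1,080,000) is divided into 3 shares of $360,000: Ruthie, Niko, and Hector each take $360,000.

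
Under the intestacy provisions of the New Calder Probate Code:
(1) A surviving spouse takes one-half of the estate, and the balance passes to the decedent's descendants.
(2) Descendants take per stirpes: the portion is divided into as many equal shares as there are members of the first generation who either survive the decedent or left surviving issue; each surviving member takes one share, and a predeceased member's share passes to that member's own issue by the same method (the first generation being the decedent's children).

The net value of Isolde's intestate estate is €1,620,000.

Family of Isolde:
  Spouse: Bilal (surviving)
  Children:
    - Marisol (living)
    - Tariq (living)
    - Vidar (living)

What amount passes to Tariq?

Tariq receives €270,000.

Bilal takes one-half of €1,620,000 = €810,000. The remaining €810,000 passes to the descendants.
The descendants' portion (€810,000) is divided into 3 shares of €270,000: Marisol, Tariq, and Vidar each take €270,000.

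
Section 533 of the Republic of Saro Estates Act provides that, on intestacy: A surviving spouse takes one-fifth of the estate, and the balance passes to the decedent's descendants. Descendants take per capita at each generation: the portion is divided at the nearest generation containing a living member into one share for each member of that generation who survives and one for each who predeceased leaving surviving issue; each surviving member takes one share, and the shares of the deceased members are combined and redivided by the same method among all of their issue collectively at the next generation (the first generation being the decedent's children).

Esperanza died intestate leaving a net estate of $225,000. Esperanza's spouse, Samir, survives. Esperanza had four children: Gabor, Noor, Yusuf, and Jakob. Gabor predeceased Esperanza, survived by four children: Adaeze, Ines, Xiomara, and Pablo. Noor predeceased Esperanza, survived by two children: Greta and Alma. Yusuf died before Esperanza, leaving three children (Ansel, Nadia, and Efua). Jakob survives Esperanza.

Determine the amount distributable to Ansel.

Samir takes one-fifth of $225,000 = $45,000. The remaining $180,000 passes to the descendants.
The descendants' portion ($180,000) is divided at the children's generation into 4 shares of $45,000. Jakob takes $45,000. The 3 shares of the deceased (Gabor, Noor, and Yusuf) are combined into a pool of $135,000.
That pool ($135,000) is divided at the grandchildren's generation equally among Adaeze, Ines, Xiomara, Pablo, Greta, Alma, Ansel, Nadia, and Efua: $15,000 each.

Ansel receives $15,000.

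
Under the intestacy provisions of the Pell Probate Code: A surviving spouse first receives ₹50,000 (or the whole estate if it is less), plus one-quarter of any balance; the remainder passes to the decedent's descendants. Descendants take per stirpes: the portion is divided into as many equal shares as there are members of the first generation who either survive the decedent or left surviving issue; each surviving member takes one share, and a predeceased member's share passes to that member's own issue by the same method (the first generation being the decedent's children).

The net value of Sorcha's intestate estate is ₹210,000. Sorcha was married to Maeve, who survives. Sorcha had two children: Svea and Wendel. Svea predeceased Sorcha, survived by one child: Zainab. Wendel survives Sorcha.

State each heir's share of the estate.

Maeve first takes ₹50,000, leaving a balance of ₹160,000. Maeve then takes one-quarter of the balance (₹40,000), for a total of ₹90,000. The remaining ₹120,000 passes to the descendants.
The descendants' portion (₹120,000) is divided into 2 shares of ₹60,000: Wendel takes ₹60,000; Svea's ₹60,000 share passes to Svea's issue.
Svea's share (₹60,000) passes entirely to Zainab.

Maeve: ₹90,000; Zainab: ₹60,000; Wendel: ₹60,000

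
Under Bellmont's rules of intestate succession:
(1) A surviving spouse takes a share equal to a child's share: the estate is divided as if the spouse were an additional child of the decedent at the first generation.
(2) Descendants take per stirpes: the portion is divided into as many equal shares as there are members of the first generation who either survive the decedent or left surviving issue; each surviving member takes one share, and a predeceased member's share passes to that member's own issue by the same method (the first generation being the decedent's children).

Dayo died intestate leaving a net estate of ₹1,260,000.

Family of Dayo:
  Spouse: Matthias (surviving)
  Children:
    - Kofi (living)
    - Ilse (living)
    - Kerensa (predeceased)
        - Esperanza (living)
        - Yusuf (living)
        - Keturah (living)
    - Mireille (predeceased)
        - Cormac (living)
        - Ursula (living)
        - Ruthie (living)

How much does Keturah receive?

The spouse counts as an additional share at the children's level, so there are 5 primary shares of ₹252,000. Matthias takes one such share (₹252,000).
The children's combined portion (₹1,008,000) is divided into 4 shares of ₹252,000: Kofi and Ilse each take ₹252,000; Kerensa's ₹252,000 share passes to Kerensa's issue; Mireille's ₹252,000 share passes to Mireille's issue.
Kerensa's share (₹252,000) is divided into 3 shares of ₹84,000: Esperanza, Yusuf, and Keturah each take ₹84,000.
Mireille's share (₹252,000) is divided into 3 shares of ₹84,000: Cormac, Ursula, and Ruthie each take ₹84,000.

Keturah receives ₹84,000.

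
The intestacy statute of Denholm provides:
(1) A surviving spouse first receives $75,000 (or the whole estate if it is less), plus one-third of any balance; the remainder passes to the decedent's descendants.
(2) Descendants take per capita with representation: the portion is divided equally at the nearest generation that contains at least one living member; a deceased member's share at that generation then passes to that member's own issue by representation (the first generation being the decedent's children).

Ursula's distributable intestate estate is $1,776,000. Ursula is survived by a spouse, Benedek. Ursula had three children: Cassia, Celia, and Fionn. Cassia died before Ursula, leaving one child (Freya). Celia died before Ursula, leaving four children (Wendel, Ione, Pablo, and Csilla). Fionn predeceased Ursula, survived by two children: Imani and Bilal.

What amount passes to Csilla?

Csilla receives $162,000.

Benedek first takes $75,000, leaving a balance of $1,701,000. Benedek then takes one-third of the balance ($567,000), for a total of $642,000. The remaining $1,134,000 passes to the descendants.
No child survives, so the initial division is made at the grandchildren's generation.
The descendants' portion ($1,134,000) is divided into 7 shares of $162,000: Freya, Wendel, Ione, Pablo, Csilla, Imani, and Bilal each take $162,000.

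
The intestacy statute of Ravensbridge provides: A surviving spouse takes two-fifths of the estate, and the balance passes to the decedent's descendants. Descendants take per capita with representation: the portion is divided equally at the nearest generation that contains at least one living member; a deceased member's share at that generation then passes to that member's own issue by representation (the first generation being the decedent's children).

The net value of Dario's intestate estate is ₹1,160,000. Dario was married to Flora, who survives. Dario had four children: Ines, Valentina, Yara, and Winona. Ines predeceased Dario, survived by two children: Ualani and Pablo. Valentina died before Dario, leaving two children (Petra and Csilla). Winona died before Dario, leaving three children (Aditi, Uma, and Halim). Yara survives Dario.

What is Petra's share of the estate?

Petra receives ₹87,000.

Flora takes two-fifths of ₹1,160,000 = ₹464,000. The remaining ₹696,000 passes to the descendants.
The descendants' portion (₹696,000) is divided into 4 shares of ₹174,000: Yara takes ₹174,000; Ines's ₹174,000 share passes to Ines's issue; Valentina's ₹174,000 share passes to Valentina's issue; Winona's ₹174,000 share passes to Winona's issue.
Ines's share (₹174,000) is divided into 2 shares of ₹87,000: Ualani and Pablo each take ₹87,000.
Valentina's share (₹174,000) is divided into 2 shares of ₹87,000: Petra and Csilla each take ₹87,000.
Winona's share (₹174,000) is divided into 3 shares of ₹58,000: Aditi, Uma, and Halim each take ₹58,000.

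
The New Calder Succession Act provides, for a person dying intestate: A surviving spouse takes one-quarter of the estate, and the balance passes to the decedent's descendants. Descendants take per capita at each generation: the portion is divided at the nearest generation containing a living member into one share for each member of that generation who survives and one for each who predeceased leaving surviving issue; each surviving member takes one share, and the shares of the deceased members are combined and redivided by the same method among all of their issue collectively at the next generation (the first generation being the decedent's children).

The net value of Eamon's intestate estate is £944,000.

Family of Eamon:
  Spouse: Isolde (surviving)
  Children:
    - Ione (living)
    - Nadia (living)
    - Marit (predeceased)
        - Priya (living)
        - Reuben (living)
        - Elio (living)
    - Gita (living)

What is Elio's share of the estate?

Isolde takes one-quarter of £944,000 = £236,000. The remaining £708,000 passes to the descendants.
The descendants' portion (£708,000) is divided at the children's generation into 4 shares of £177,000. Ione, Nadia, and Gita each take £177,000. The remaining share for the deceased Marit (£177,000) is carried to the next generation.
That pool (£177,000) is divided at the grandchildren's generation equally among Priya, Reuben, and Elio: £59,000 each.

Elio receives £59,000.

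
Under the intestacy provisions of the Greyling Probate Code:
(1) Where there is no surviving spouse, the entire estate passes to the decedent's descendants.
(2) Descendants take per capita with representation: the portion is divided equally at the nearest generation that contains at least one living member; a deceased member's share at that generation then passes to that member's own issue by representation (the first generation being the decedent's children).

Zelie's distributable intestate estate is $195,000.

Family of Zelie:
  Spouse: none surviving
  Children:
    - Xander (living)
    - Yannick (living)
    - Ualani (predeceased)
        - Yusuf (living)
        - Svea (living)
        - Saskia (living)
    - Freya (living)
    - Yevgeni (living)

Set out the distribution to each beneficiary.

Xander: $39,000; Yannick: $39,000; Yusuf: $13,000; Svea: $13,000; Saskia: $13,000; Freya: $39,000; Yevgeni: $39,000

The entire $195,000 passes to the descendants.
That amount ($195,000) is divided into 5 shares of $39,000: Xander, Yannick, Freya, and Yevgeni each take $39,000; Ualani's $39,000 share passes to Ualani's issue.
Ualani's share ($39,000) is divided into 3 shares of $13,000: Yusuf, Svea, and Saskia each take $13,000.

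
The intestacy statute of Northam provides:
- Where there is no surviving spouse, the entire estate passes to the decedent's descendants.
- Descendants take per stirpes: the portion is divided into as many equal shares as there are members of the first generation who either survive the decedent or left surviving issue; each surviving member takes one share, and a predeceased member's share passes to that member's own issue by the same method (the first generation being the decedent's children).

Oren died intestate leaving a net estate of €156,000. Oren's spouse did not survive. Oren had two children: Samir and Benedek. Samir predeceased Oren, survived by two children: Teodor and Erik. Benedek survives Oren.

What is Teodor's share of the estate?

The entire €156,000 passes to the descendants.
That amount (€156,000) is divided into 2 shares of €78,000: Benedek takes €78,000; Samir's €78,000 share passes to Samir's issue.
Samir's share (€78,000) is divided into 2 shares of €39,000: Teodor and Erik each take €39,000.

Teodor receives €39,000.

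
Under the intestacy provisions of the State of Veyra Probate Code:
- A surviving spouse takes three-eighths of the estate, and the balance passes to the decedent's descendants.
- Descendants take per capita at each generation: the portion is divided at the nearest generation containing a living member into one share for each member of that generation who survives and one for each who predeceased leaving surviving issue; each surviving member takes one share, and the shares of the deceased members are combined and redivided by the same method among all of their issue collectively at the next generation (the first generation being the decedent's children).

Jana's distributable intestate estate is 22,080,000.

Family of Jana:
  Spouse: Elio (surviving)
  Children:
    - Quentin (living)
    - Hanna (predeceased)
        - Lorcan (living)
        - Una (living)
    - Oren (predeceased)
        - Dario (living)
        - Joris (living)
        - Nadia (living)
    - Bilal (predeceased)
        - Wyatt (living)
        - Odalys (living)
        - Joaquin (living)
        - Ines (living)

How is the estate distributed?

Elio: 8,280,000; Quentin: 3,450,000; Lorcan: 1,150,000; Una: 1,150,000; Dario: 1,150,000; Joris: 1,150,000; Nadia: 1,150,000; Wyatt: 1,150,000; Odalys: 1,150,000; Joaquin: 1,150,000; Ines: 1,150,000

Elio takes three-eighths of 22,080,000 = 8,280,000. The remaining 13,800,000 passes to the descendants.
The descendants' portion (13,800,000) is divided at the children's generation into 4 shares of 3,450,000. Quentin takes 3,450,000. The 3 shares of the deceased (Hanna, Oren, and Bilal) are combined into a pool of 10,350,000.
That pool (10,350,000) is divided at the grandchildren's generation equally among Lorcan, Una, Dario, Joris, Nadia, Wyatt, Odalys, Joaquin, and Ines: 1,150,000 each.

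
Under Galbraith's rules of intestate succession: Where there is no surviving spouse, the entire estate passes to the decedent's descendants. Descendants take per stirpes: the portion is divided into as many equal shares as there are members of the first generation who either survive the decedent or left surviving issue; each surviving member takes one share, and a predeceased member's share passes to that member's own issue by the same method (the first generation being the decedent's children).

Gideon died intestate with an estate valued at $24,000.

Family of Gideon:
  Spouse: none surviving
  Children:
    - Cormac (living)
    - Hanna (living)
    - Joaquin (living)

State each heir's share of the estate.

Cormac: $8,000; Hanna: $8,000; Joaquin: $8,000

The entire $24,000 passes to the descendants.
That amount ($24,000) is divided into 3 shares of $8,000: Cormac, Hanna, and Joaquin each take $8,000.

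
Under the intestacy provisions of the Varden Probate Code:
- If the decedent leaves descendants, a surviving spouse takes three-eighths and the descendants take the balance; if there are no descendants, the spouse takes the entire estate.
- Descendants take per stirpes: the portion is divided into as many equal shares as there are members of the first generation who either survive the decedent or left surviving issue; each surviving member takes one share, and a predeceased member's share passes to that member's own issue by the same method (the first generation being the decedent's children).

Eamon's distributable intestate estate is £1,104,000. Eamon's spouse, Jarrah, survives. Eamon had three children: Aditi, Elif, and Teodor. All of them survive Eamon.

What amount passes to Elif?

Jarrah takes three-eighths of £1,104,000 = £414,000. The remaining £690,000 passes to the descendants.
The descendants' portion (£690,000) is divided into 3 shares of £230,000: Aditi, Elif, and Teodor each take £230,000.

Elif receives £230,000.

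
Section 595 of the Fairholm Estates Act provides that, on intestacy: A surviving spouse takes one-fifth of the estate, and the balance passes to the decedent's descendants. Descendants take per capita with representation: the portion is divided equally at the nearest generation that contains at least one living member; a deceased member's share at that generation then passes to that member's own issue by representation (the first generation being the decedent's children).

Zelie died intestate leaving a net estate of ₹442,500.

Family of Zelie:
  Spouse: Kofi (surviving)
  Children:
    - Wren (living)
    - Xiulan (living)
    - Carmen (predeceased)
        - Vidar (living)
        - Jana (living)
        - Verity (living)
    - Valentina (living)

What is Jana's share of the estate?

Kofi takes one-fifth of ₹442,500 = ₹88,500. The remaining ₹354,000 passes to the descendants.
The descendants' portion (₹354,000) is divided into 4 shares of ₹88,500: Wren, Xiulan, and Valentina each take ₹88,500; Carmen's ₹88,500 share passes to Carmen's issue.
Carmen's share (₹88,500) is divided into 3 shares of ₹29,500: Vidar, Jana, and Verity each take ₹29,500.

Jana receives ₹29,500.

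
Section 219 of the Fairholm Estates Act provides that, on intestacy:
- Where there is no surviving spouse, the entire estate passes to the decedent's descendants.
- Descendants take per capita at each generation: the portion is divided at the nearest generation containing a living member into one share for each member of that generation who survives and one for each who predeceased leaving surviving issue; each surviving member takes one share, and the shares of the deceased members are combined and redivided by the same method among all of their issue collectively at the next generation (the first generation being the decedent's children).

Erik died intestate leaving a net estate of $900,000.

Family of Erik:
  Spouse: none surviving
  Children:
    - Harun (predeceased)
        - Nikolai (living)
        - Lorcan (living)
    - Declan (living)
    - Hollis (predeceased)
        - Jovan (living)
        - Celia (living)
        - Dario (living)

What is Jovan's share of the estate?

Jovan receives $120,000.

The entire $900,000 passes to the descendants.
That amount ($900,000) is divided at the children's generation into 3 shares of $300,000. Declan takes $300,000. The 2 shares of the deceased (Harun and Hollis) are combined into a pool of $600,000.
That pool ($600,000) is divided at the grandchildren's generation equally among Nikolai, Lorcan, Jovan, Celia, and Dario: $120,000 each.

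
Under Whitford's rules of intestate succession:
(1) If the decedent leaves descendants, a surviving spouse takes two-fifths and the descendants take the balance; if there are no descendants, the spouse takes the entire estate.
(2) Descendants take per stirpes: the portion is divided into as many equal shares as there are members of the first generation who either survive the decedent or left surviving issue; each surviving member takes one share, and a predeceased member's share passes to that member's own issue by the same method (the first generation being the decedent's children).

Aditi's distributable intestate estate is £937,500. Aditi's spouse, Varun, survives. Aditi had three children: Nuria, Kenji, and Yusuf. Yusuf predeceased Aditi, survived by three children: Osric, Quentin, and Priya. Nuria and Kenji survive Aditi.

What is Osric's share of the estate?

Varun takes two-fifths of £937,500 = £375,000. The remaining £562,500 passes to the descendants.
The descendants' portion (£562,500) is divided into 3 shares of £187,500: Nuria and Kenji each take £187,500; Yusuf's £187,500 share passes to Yusuf's issue.
Yusuf's share (£187,500) is divided into 3 shares of £62,500: Osric, Quentin, and Priya each take £62,500.

Osric receives £62,500.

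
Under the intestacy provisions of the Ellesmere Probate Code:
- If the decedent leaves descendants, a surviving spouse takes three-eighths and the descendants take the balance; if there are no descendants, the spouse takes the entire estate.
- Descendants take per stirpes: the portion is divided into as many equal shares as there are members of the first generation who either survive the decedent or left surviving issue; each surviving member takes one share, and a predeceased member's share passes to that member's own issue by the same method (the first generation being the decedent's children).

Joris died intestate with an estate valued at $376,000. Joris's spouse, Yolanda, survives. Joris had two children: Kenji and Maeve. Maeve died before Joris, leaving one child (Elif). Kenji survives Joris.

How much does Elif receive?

Elif receives $117,500.

Yolanda takes three-eighths of $376,000 = $141,000. The remaining $235,000 passes to the descendants.
The descendants' portion ($235,000) is divided into 2 shares of $117,500: Kenji takes $117,500; Maeve's $117,500 share passes to Maeve's issue.
Maeve's share ($117,500) passes entirely to Elif.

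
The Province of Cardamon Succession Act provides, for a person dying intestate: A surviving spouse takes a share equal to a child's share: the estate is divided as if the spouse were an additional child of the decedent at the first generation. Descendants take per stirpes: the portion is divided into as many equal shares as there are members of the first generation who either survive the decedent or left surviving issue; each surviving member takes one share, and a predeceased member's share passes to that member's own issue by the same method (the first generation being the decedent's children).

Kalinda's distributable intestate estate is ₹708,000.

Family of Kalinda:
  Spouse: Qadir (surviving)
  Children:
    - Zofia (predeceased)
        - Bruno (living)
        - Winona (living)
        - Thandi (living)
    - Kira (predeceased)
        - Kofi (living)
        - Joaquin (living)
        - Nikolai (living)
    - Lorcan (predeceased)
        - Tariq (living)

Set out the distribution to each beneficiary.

The spouse counts as an additional share at the children's level, so there are 4 primary shares of ₹177,000. Qadir takes one such share (₹177,000).
The children's combined portion (₹531,000) is divided into 3 shares of ₹177,000: Zofia's ₹177,000 share passes to Zofia's issue; Kira's ₹177,000 share passes to Kira's issue; Lorcan's ₹177,000 share passes to Lorcan's issue.
Zofia's share (₹177,000) is divided into 3 shares of ₹59,000: Bruno, Winona, and Thandi each take ₹59,000.
Kira's share (₹177,000) is divided into 3 shares of ₹59,000: Kofi, Joaquin, and Nikolai each take ₹59,000.
Lorcan's share (₹177,000) passes entirely to Tariq.

Qadir: ₹177,000; Bruno: ₹59,000; Winona: ₹59,000; Thandi: ₹59,000; Kofi: ₹59,000; Joaquin: ₹59,000; Nikolai: ₹59,000; Tariq: ₹177,000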